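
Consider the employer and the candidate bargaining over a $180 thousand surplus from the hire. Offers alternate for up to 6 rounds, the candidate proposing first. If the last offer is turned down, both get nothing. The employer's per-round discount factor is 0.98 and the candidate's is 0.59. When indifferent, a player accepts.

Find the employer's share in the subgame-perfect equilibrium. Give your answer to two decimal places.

Round 6 (the employer proposes): rejection yields 0 for the candidate; the employer offers 0 and keeps 180.
Round 5 (the candidate proposes): the employer can get 180 next round, worth 0.98 × 180 = 176.4 now, so the candidate offers 176.4, keeping 3.6.
Round 4 (the employer proposes): the candidate can get 3.6 next round, worth 0.59 × 3.6 = 2.124 now. The employer offers 2.124 and keeps 180 − 2.124 = 177.876.
Round 3 (the candidate proposes): the employer can get 177.876 next round, worth 0.98 × 177.876 = 174.31848 now, so the candidate offers 174.31848, keeping 5.68152.
Round 2 (the employer proposes): the candidate can get 5.68152 next round, worth 0.59 × 5.68152 = 3.3520968 now; the employer offers that and keeps 176.6479032.
Round 1 (the candidate proposes): the employer can get 176.6479032 next round, worth 0.98 × 176.6479032 = 173.114945136 now, so the candidate offers 173.114945136, keeping 6.885054864.

173.11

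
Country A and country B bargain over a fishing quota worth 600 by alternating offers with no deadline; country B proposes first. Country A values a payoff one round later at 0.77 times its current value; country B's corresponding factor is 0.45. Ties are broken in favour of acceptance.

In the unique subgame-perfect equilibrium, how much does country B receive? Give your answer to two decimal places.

When country B proposes, country A accepts any offer worth at least 0.77 times what country A would get by proposing next round; and vice versa.
This gives x = 600 − 0.77y and y = 600 − 0.45x, where x and y are each side's share when it proposes.
Hence (1 − 0.77·0.45)x = 600(1 − 0.77), i.e. 0.6535·x = 138.
x ≈ 211.1706; country A's share is 600 − x ≈ 388.8294.

211.17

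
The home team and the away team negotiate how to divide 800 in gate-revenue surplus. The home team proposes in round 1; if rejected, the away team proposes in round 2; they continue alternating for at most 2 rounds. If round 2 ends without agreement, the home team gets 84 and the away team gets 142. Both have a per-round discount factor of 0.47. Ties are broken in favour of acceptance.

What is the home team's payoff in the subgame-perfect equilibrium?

Solve by backward induction from round 2.
Round 2 (the away team proposes): the home team gets 84 if talks fail, so the away team offers 84 and keeps 716.
Round 1 (the home team proposes): the away team can get 716 next round, worth 0.47 × 716 = 336.52 now, so the home team offers 336.52, keeping 463.48.

463.48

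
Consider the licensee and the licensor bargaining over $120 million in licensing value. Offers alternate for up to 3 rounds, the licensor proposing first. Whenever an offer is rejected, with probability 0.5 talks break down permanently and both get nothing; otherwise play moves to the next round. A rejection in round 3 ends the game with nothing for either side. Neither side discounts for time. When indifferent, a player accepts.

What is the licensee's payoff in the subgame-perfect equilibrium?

By backward induction:
Round 3 (the licensor proposes): the licensee will accept anything ≥ 0, so the licensor offers 0 and keeps 120.
Round 2 (the licensee proposes): rejecting gives the licensor an expected 0.5 × 120 = 60. The licensee offers 60 and keeps 120 − 60 = 60.
Round 1 (the licensor proposes): rejecting gives the licensee an expected 0.5 × 60 = 30; the licensor offers that and keeps 90.

30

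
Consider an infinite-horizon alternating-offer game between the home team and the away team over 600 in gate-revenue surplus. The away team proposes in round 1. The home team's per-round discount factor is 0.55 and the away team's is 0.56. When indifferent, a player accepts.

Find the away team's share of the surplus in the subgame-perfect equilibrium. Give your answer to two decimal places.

390.17

When the away team proposes, the home team accepts any offer worth at least 0.55 times what the home team would get by proposing next round; and vice versa.
This gives x = 600 − 0.55y and y = 600 − 0.56x, where x and y are each side's share when it proposes.
Hence (1 − 0.55·0.56)x = 600(1 − 0.55), i.e. 0.692·x = 270.
x ≈ 390.1734; the home team's share is 600 − x ≈ 209.8266.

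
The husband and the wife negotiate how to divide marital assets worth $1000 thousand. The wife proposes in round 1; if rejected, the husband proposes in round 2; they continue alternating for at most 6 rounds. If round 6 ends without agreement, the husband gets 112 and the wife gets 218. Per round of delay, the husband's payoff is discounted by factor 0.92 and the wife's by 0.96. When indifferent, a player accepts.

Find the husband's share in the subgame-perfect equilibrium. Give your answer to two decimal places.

Solve by backward induction from round 6.
Round 6 (the husband proposes): the wife gets 218 if talks fail, so the husband offers 218 and keeps 782.
Round 5 (the wife proposes): the husband can get 782 next round, worth 0.92 × 782 = 719.44 now, so the wife offers 719.44, keeping 280.56.
Round 4 (the husband proposes): the wife can get 280.56 next round, worth 0.96 × 280.56 = 269.3376 now, so the husband offers 269.3376, keeping 730.6624.
Round 3 (the wife proposes): the husband can get 730.6624 next round, worth 0.92 × 730.6624 = 672.209408 now, so the wife offers 672.209408, keeping 327.790592.
Round 2 (the husband proposes): the wife can get 327.790592 next round, worth 0.96 × 327.790592 = 314.67896832 now. The husband offers 314.67896832 and keeps 1000 − 314.67896832 = 685.32103168.
Round 1 (the wife proposes): the husband can get 685.32103168 next round, worth 0.92 × 685.32103168 = 630.4953491456 now. The wife offers 630.4953491456 and keeps 1000 − 630.4953491456 = 369.5046508544.

630.50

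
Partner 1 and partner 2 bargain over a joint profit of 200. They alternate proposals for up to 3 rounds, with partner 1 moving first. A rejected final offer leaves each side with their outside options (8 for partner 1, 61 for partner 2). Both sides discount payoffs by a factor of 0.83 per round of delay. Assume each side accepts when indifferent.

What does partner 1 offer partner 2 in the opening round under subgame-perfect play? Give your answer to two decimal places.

70.24

Round 3 (partner 1 proposes): partner 2 gets 61 if talks fail, so partner 1 offers 61 and keeps 139.
Round 2 (partner 2 proposes): partner 1 can get 139 next round, worth 0.83 × 139 = 115.37 now; partner 2 offers that and keeps 84.63.
Round 1 (partner 1 proposes): partner 2 can get 84.63 next round, worth 0.83 × 84.63 = 70.2429 now; partner 1 offers that and keeps 129.7571.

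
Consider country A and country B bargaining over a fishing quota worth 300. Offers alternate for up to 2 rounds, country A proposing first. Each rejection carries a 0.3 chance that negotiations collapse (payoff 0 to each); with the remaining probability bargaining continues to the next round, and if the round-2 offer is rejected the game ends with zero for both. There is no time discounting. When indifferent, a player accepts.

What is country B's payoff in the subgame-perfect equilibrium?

By backward induction:
Round 2 (country B proposes): country A will accept anything ≥ 0, so country B offers 0 and keeps 300.
Round 1 (country A proposes): rejecting gives country B an expected 0.7 × 300 = 210; country A offers that and keeps 90.

210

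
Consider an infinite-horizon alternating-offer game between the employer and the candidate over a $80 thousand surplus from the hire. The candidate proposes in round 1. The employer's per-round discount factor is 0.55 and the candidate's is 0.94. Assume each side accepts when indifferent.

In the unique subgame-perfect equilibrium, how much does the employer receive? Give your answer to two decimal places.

5.47

When the candidate proposes, the employer accepts any offer worth at least 0.55 times what the employer would get by proposing next round; and vice versa.
This gives x = 80 − 0.55y and y = 80 − 0.94x, where x and y are each side's share when it proposes.
Hence (1 − 0.55·0.94)x = 80(1 − 0.55), i.e. 0.483·x = 36.
x ≈ 74.5342; the employer's share is 80 − x ≈ 5.4658.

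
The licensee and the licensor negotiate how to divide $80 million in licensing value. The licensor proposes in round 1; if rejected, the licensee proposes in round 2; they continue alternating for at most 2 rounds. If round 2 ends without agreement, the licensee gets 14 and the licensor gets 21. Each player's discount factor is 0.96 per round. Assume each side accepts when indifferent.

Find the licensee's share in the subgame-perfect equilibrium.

Round 2 (the licensee proposes): the licensor gets 21 if talks fail, so the licensee offers 21 and keeps 59.
Round 1 (the licensor proposes): the licensee can get 59 next round, worth 0.96 × 59 = 56.64 now. The licensor offers 56.64 and keeps 80 − 56.64 = 23.36.

56.64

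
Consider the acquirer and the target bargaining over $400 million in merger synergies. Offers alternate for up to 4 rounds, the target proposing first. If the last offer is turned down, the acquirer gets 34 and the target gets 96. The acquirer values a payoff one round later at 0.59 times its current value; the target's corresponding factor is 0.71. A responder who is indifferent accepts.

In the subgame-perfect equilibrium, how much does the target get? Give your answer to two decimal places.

Round 4 (the acquirer proposes): the target gets 96 if talks fail, so the acquirer offers 96 and keeps 304.
Round 3 (the target proposes): the acquirer can get 304 next round, worth 0.59 × 304 = 179.36 now; the target offers that and keeps 220.64.
Round 2 (the acquirer proposes): the target can get 220.64 next round, worth 0.71 × 220.64 = 156.6544 now; the acquirer offers that and keeps 243.3456.
Round 1 (the target proposes): the acquirer can get 243.3456 next round, worth 0.59 × 243.3456 = 143.573904 now. The target offers 143.573904 and keeps 400 − 143.573904 = 256.426096.

256.43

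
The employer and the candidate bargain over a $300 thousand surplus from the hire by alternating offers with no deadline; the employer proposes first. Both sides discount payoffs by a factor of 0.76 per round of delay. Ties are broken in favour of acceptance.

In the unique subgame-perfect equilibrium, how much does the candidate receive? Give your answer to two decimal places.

129.55

In a stationary SPE each proposer offers the other exactly their discounted continuation value.
If the employer keeps x when proposing and the candidate keeps y when proposing, then x = 300 − 0.76y and y = 300 − 0.76x.
Solving: x = 300(1 − 0.76) / (1 − 0.76·0.76) = 72 / 0.4224 ≈ 170.4545.
The candidate gets 300 − 170.4545 ≈ 129.5455.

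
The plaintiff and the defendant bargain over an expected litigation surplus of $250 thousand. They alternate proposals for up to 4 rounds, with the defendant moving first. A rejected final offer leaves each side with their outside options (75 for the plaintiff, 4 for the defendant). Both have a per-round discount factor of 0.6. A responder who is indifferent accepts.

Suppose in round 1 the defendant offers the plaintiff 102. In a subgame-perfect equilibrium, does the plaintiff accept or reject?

Reject

Round 4 (the plaintiff proposes): the defendant gets 4 if talks fail, so the plaintiff offers 4 and keeps 246.
Round 3 (the defendant proposes): the plaintiff can get 246 next round, worth 0.6 × 246 = 147.6 now. The defendant offers 147.6 and keeps 250 − 147.6 = 102.4.
Round 2 (the plaintiff proposes): the defendant can get 102.4 next round, worth 0.6 × 102.4 = 61.44 now; the plaintiff offers that and keeps 188.56.
So by rejecting in round 1, the plaintiff gets 188.56 next round, worth 0.6 × 188.56 = 113.136 now.
Offer 102 < 113.136, so the plaintiff rejects.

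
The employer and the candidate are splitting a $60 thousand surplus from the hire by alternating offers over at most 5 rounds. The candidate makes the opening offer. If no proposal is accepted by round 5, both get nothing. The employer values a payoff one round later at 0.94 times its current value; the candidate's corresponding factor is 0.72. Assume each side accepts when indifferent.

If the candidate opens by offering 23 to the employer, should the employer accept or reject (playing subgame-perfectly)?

Round 5 (the candidate proposes): rejection yields 0 for the employer; the candidate offers 0 and keeps 60.
Round 4 (the employer proposes): the candidate can get 60 next round, worth 0.72 × 60 = 43.2 now, so the employer offers 43.2, keeping 16.8.
Round 3 (the candidate proposes): the employer can get 16.8 next round, worth 0.94 × 16.8 = 15.792 now, so the candidate offers 15.792, keeping 44.208.
Round 2 (the employer proposes): the candidate can get 44.208 next round, worth 0.72 × 44.208 = 31.82976 now. The employer offers 31.82976 and keeps 60 − 31.82976 = 28.17024.
So by rejecting in round 1, the employer gets 28.17024 next round, worth 0.94 × 28.17024 = 26.4800256 now.
Offer 23 < 26.4800256, so the employer rejects.

Reject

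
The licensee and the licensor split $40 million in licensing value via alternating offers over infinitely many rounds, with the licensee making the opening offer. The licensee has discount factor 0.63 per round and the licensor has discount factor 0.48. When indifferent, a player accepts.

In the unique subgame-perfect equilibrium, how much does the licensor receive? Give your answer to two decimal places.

Let x be the licensee's share when the licensee proposes and y be the licensor's share when the licensor proposes.
The licensor accepts iff offered ≥ 0.48·y, so x = 40 − 0.48y. Symmetrically y = 40 − 0.63x.
Substituting: x = 40 − 0.48(40 − 0.63x), giving x(1 − 0.63·0.48) = 40(1 − 0.48).
So x = 40 × 0.52 / 0.6976 ≈ 29.8165, and the licensor receives 40 − x ≈ 10.1835.

10.18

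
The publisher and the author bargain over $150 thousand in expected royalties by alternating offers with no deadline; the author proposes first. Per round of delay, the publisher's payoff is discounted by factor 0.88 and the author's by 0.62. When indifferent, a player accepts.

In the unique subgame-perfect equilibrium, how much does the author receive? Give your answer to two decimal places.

39.61

In a stationary SPE each proposer offers the other exactly their discounted continuation value.
If the author keeps x when proposing and the publisher keeps y when proposing, then x = 150 − 0.88y and y = 150 − 0.62x.
Solving: x = 150(1 − 0.88) / (1 − 0.62·0.88) = 18 / 0.4544 ≈ 39.6127.
The publisher gets 150 − 39.6127 ≈ 110.3873.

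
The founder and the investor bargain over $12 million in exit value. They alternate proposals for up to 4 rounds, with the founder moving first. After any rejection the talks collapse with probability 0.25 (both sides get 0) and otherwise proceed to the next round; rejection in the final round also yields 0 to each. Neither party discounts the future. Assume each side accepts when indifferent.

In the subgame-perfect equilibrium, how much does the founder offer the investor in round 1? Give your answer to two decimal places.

7.31

Round 4 (the investor proposes): rejection yields 0 for the founder; the investor offers 0 and keeps 12.
Round 3 (the founder proposes): rejecting gives the investor an expected 0.75 × 12 = 9. The founder offers 9 and keeps 12 − 9 = 3.
Round 2 (the investor proposes): rejecting gives the founder an expected 0.75 × 3 = 2.25. The investor offers 2.25 and keeps 12 − 2.25 = 9.75.
Round 1 (the founder proposes): rejecting gives the investor an expected 0.75 × 9.75 = 7.3125; the founder offers that and keeps 4.6875.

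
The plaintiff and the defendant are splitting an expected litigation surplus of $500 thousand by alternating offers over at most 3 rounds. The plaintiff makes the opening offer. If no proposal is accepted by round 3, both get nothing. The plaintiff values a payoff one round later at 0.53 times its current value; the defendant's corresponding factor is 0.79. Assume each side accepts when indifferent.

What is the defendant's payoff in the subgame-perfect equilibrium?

Round 3 (the plaintiff proposes): the defendant will accept anything ≥ 0, so the plaintiff offers 0 and keeps 500.
Round 2 (the defendant proposes): the plaintiff can get 500 next round, worth 0.53 × 500 = 265 now; the defendant offers that and keeps 235.
Round 1 (the plaintiff proposes): the defendant can get 235 next round, worth 0.79 × 235 = 185.65 now; the plaintiff offers that and keeps 314.35.

185.65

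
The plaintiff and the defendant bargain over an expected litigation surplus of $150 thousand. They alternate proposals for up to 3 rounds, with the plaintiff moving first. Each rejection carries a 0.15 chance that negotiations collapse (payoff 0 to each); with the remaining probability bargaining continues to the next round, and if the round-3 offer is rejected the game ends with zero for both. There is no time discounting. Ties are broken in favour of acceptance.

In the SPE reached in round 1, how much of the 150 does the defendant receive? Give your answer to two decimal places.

Round 3 (the plaintiff proposes): rejection yields 0 for the defendant; the plaintiff offers 0 and keeps 150.
Round 2 (the defendant proposes): rejecting gives the plaintiff an expected 0.85 × 150 = 127.5, so the defendant offers 127.5, keeping 22.5.
Round 1 (the plaintiff proposes): rejecting gives the defendant an expected 0.85 × 22.5 = 19.125, so the plaintiff offers 19.125, keeping 130.875.

19.13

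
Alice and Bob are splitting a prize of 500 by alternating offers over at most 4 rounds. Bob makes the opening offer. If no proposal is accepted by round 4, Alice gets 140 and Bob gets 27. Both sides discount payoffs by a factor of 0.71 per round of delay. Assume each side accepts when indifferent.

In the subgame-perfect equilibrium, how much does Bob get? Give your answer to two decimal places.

227.76

Round 4 (Alice proposes): Bob gets 27 if talks fail, so Alice offers 27 and keeps 473.
Round 3 (Bob proposes): Alice can get 473 next round, worth 0.71 × 473 = 335.83 now, so Bob offers 335.83, keeping 164.17.
Round 2 (Alice proposes): Bob can get 164.17 next round, worth 0.71 × 164.17 = 116.5607 now; Alice offers that and keeps 383.4393.
Round 1 (Bob proposes): Alice can get 383.4393 next round, worth 0.71 × 383.4393 = 272.241903 now; Bob offers that and keeps 227.758097.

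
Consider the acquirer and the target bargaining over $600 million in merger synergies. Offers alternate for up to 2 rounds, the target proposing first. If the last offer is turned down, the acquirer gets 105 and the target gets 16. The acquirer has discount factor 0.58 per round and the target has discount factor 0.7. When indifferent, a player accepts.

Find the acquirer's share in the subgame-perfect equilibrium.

Work backward from the last round.
Round 2 (the acquirer proposes): the target gets 16 if talks fail, so the acquirer offers 16 and keeps 584.
Round 1 (the target proposes): the acquirer can get 584 next round, worth 0.58 × 584 = 338.72 now, so the target offers 338.72, keeping 261.28.

338.72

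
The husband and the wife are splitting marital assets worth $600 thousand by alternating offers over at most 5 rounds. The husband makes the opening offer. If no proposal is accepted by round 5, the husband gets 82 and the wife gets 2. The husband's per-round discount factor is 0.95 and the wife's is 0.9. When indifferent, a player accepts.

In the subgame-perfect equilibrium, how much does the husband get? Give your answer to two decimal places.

548.45

Round 5 (the husband proposes): the wife gets 2 if talks fail, so the husband offers 2 and keeps 598.
Round 4 (the wife proposes): the husband can get 598 next round, worth 0.95 × 598 = 568.1 now; the wife offers that and keeps 31.9.
Round 3 (the husband proposes): the wife can get 31.9 next round, worth 0.9 × 31.9 = 28.71 now, so the husband offers 28.71, keeping 571.29.
Round 2 (the wife proposes): the husband can get 571.29 next round, worth 0.95 × 571.29 = 542.7255 now; the wife offers that and keeps 57.2745.
Round 1 (the husband proposes): the wife can get 57.2745 next round, worth 0.9 × 57.2745 = 51.54705 now, so the husband offers 51.54705, keeping 548.45295.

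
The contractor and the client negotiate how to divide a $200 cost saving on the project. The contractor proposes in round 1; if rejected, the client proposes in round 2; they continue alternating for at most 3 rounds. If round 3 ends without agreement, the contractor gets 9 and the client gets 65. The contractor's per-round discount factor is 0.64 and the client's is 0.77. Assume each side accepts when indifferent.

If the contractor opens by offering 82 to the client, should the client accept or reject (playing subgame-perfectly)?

Reject

Work out the client's continuation value if the offer is rejected.
Round 3 (the contractor proposes): the client gets 65 if talks fail, so the contractor offers 65 and keeps 135.
Round 2 (the client proposes): the contractor can get 135 next round, worth 0.64 × 135 = 86.4 now; the client offers that and keeps 113.6.
So by rejecting in round 1, the client gets 113.6 next round, worth 0.77 × 113.6 = 87.472 now.
Offer 82 < 87.472, so the client rejects.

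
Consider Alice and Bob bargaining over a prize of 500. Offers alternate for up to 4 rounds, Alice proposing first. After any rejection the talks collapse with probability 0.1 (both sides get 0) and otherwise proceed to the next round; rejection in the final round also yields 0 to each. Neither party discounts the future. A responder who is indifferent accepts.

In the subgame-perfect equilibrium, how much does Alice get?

90.5

Round 4 (Bob proposes): Alice will accept anything ≥ 0, so Bob offers 0 and keeps 500.
Round 3 (Alice proposes): rejecting gives Bob an expected 0.9 × 500 = 450; Alice offers that and keeps 50.
Round 2 (Bob proposes): rejecting gives Alice an expected 0.9 × 50 = 45. Bob offers 45 and keeps 500 − 45 = 455.
Round 1 (Alice proposes): rejecting gives Bob an expected 0.9 × 455 = 409.5. Alice offers 409.5 and keeps 500 − 409.5 = 90.5.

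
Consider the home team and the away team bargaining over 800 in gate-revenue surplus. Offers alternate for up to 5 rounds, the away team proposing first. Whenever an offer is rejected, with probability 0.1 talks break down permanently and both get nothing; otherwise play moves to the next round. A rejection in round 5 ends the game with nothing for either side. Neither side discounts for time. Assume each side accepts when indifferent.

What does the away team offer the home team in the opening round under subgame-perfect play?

130.32

Round 5 (the away team proposes): the home team will accept anything ≥ 0, so the away team offers 0 and keeps 800.
Round 4 (the home team proposes): rejecting gives the away team an expected 0.9 × 800 = 720, so the home team offers 720, keeping 80.
Round 3 (the away team proposes): rejecting gives the home team an expected 0.9 × 80 = 72. The away team offers 72 and keeps 800 − 72 = 728.
Round 2 (the home team proposes): rejecting gives the away team an expected 0.9 × 728 = 655.2. The home team offers 655.2 and keeps 800 − 655.2 = 144.8.
Round 1 (the away team proposes): rejecting gives the home team an expected 0.9 × 144.8 = 130.32; the away team offers that and keeps 669.68.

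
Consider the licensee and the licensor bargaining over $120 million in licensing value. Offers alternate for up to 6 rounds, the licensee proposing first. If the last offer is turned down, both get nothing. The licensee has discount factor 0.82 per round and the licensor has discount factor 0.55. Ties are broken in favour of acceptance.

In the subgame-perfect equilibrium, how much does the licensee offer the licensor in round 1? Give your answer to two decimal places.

30.66

Solve by backward induction from round 6.
Round 6 (the licensor proposes): the licensee will accept anything ≥ 0, so the licensor offers 0 and keeps 120.
Round 5 (the licensee proposes): the licensor can get 120 next round, worth 0.55 × 120 = 66 now, so the licensee offers 66, keeping 54.
Round 4 (the licensor proposes): the licensee can get 54 next round, worth 0.82 × 54 = 44.28 now; the licensor offers that and keeps 75.72.
Round 3 (the licensee proposes): the licensor can get 75.72 next round, worth 0.55 × 75.72 = 41.646 now. The licensee offers 41.646 and keeps 120 − 41.646 = 78.354.
Round 2 (the licensor proposes): the licensee can get 78.354 next round, worth 0.82 × 78.354 = 64.25028 now. The licensor offers 64.25028 and keeps 120 − 64.25028 = 55.74972.
Round 1 (the licensee proposes): the licensor can get 55.74972 next round, worth 0.55 × 55.74972 = 30.662346 now; the licensee offers that and keeps 89.337654.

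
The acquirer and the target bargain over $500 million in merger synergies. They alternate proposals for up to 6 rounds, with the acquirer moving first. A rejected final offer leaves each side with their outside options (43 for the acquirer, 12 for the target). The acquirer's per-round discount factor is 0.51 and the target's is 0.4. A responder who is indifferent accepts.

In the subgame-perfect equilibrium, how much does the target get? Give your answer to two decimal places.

125.60

Work backward from the last round.
Round 6 (the target proposes): the acquirer gets 43 if talks fail, so the target offers 43 and keeps 457.
Round 5 (the acquirer proposes): the target can get 457 next round, worth 0.4 × 457 = 182.8 now. The acquirer offers 182.8 and keeps 500 − 182.8 = 317.2.
Round 4 (the target proposes): the acquirer can get 317.2 next round, worth 0.51 × 317.2 = 161.772 now. The target offers 161.772 and keeps 500 − 161.772 = 338.228.
Round 3 (the acquirer proposes): the target can get 338.228 next round, worth 0.4 × 338.228 = 135.2912 now. The acquirer offers 135.2912 and keeps 500 − 135.2912 = 364.7088.
Round 2 (the target proposes): the acquirer can get 364.7088 next round, worth 0.51 × 364.7088 = 186.001488 now, so the target offers 186.001488, keeping 313.998512.
Round 1 (the acquirer proposes): the target can get 313.998512 next round, worth 0.4 × 313.998512 = 125.5994048 now. The acquirer offers 125.5994048 and keeps 500 − 125.5994048 = 374.4005952.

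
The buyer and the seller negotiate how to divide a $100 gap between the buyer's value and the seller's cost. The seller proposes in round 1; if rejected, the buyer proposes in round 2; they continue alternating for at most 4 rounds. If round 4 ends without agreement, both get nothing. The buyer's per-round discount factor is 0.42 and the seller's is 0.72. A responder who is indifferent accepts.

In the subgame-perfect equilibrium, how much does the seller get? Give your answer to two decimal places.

Round 4 (the buyer proposes): the seller will accept anything ≥ 0, so the buyer offers 0 and keeps 100.
Round 3 (the seller proposes): the buyer can get 100 next round, worth 0.42 × 100 = 42 now, so the seller offers 42, keeping 58.
Round 2 (the buyer proposes): the seller can get 58 next round, worth 0.72 × 58 = 41.76 now, so the buyer offers 41.76, keeping 58.24.
Round 1 (the seller proposes): the buyer can get 58.24 next round, worth 0.42 × 58.24 = 24.4608 now. The seller offers 24.4608 and keeps 100 − 24.4608 = 75.5392.

75.54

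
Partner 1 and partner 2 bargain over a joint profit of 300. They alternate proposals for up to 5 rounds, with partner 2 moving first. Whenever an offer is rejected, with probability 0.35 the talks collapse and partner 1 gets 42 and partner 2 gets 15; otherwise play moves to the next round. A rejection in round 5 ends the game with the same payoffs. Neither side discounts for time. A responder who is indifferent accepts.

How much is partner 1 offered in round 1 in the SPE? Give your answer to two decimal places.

Round 5 (partner 2 proposes): partner 1 gets 42 if talks fail, so partner 2 offers 42 and keeps 258.
Round 4 (partner 1 proposes): rejecting gives partner 2 an expected 0.65 × 258 + 0.35 × 15 = 172.95; partner 1 offers that and keeps 127.05.
Round 3 (partner 2 proposes): rejecting gives partner 1 an expected 0.65 × 127.05 + 0.35 × 42 = 97.2825, so partner 2 offers 97.2825, keeping 202.7175.
Round 2 (partner 1 proposes): rejecting gives partner 2 an expected 0.65 × 202.7175 + 0.35 × 15 = 137.016375. Partner 1 offers 137.016375 and keeps 300 − 137.016375 = 162.983625.
Round 1 (partner 2 proposes): rejecting gives partner 1 an expected 0.65 × 162.983625 + 0.35 × 42 = 120.63935625; partner 2 offers that and keeps 179.36064375.

120.64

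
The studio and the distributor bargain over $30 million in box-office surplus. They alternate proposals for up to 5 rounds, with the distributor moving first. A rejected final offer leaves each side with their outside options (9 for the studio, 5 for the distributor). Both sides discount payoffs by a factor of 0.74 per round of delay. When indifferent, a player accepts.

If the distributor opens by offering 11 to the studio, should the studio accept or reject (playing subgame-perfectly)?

Reject

Work out the studio's continuation value if the offer is rejected.
Round 5 (the distributor proposes): the studio gets 9 if talks fail, so the distributor offers 9 and keeps 21.
Round 4 (the studio proposes): the distributor can get 21 next round, worth 0.74 × 21 = 15.54 now, so the studio offers 15.54, keeping 14.46.
Round 3 (the distributor proposes): the studio can get 14.46 next round, worth 0.74 × 14.46 = 10.7004 now. The distributor offers 10.7004 and keeps 30 − 10.7004 = 19.2996.
Round 2 (the studio proposes): the distributor can get 19.2996 next round, worth 0.74 × 19.2996 = 14.281704 now. The studio offers 14.281704 and keeps 30 − 14.281704 = 15.718296.
So by rejecting in round 1, the studio gets 15.718296 next round, worth 0.74 × 15.718296 = 11.63153904 now.
Offer 11 < 11.63153904, so the studio rejects.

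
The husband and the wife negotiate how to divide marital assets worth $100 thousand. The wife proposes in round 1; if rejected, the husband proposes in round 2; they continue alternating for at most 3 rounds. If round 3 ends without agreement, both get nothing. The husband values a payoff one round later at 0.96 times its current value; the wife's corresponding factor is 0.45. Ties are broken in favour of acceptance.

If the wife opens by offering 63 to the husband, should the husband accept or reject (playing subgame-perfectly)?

Accept

Round 3 (the wife proposes): the husband will accept anything ≥ 0, so the wife offers 0 and keeps 100.
Round 2 (the husband proposes): the wife can get 100 next round, worth 0.45 × 100 = 45 now, so the husband offers 45, keeping 55.
So by rejecting in round 1, the husband gets 55 next round, worth 0.96 × 55 = 52.8 now.
Offer 63 ≥ 52.8, so the husband accepts.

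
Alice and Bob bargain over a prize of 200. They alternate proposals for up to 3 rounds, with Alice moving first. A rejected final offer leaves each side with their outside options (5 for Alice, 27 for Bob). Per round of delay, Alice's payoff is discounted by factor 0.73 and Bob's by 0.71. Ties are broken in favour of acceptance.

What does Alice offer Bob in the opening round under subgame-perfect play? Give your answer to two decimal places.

52.33

Round 3 (Alice proposes): Bob gets 27 if talks fail, so Alice offers 27 and keeps 173.
Round 2 (Bob proposes): Alice can get 173 next round, worth 0.73 × 173 = 126.29 now. Bob offers 126.29 and keeps 200 − 126.29 = 73.71.
Round 1 (Alice proposes): Bob can get 73.71 next round, worth 0.71 × 73.71 = 52.3341 now. Alice offers 52.3341 and keeps 200 − 52.3341 = 147.6659.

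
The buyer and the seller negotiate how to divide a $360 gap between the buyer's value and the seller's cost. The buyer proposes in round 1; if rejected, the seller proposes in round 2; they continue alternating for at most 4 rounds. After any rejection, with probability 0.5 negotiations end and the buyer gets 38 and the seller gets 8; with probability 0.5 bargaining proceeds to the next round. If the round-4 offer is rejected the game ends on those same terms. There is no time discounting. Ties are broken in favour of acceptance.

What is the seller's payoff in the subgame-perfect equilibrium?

125.75

Round 4 (the seller proposes): the buyer gets 38 if talks fail, so the seller offers 38 and keeps 322.
Round 3 (the buyer proposes): rejecting gives the seller an expected 0.5 × 322 + 0.5 × 8 = 165, so the buyer offers 165, keeping 195.
Round 2 (the seller proposes): rejecting gives the buyer an expected 0.5 × 195 + 0.5 × 38 = 116.5. The seller offers 116.5 and keeps 360 − 116.5 = 243.5.
Round 1 (the buyer proposes): rejecting gives the seller an expected 0.5 × 243.5 + 0.5 × 8 = 125.75; the buyer offers that and keeps 234.25.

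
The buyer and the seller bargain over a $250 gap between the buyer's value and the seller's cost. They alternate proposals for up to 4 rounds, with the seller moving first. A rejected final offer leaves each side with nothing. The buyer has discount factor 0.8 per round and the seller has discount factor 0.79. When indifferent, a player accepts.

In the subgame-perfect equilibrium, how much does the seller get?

81.6

Work backward from the last round.
Round 4 (the buyer proposes): rejection yields 0 for the seller; the buyer offers 0 and keeps 250.
Round 3 (the seller proposes): the buyer can get 250 next round, worth 0.8 × 250 = 200 now; the seller offers that and keeps 50.
Round 2 (the buyer proposes): the seller can get 50 next round, worth 0.79 × 50 = 39.5 now. The buyer offers 39.5 and keeps 250 − 39.5 = 210.5.
Round 1 (the seller proposes): the buyer can get 210.5 next round, worth 0.8 × 210.5 = 168.4 now; the seller offers that and keeps 81.6.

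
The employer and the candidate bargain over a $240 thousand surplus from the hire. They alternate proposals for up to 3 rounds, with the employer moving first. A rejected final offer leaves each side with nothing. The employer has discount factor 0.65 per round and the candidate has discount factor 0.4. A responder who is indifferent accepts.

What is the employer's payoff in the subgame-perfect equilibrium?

Solve by backward induction from round 3.
Round 3 (the employer proposes): rejection yields 0 for the candidate; the employer offers 0 and keeps 240.
Round 2 (the candidate proposes): the employer can get 240 next round, worth 0.65 × 240 = 156 now; the candidate offers that and keeps 84.
Round 1 (the employer proposes): the candidate can get 84 next round, worth 0.4 × 84 = 33.6 now, so the employer offers 33.6, keeping 206.4.

206.4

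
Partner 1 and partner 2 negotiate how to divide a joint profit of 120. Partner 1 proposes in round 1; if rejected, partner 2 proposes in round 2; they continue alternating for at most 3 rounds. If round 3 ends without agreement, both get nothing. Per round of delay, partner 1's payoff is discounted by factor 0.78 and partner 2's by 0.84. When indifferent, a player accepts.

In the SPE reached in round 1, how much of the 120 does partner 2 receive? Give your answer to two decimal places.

Round 3 (partner 1 proposes): rejection yields 0 for partner 2; partner 1 offers 0 and keeps 120.
Round 2 (partner 2 proposes): partner 1 can get 120 next round, worth 0.78 × 120 = 93.6 now, so partner 2 offers 93.6, keeping 26.4.
Round 1 (partner 1 proposes): partner 2 can get 26.4 next round, worth 0.84 × 26.4 = 22.176 now. Partner 1 offers 22.176 and keeps 120 − 22.176 = 97.824.

22.18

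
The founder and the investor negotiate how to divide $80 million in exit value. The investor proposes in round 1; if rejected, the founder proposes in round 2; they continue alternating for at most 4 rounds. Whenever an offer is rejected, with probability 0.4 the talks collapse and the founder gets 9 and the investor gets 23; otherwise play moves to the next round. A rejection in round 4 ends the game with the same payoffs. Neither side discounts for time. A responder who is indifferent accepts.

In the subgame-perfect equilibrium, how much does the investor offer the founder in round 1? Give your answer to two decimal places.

Round 4 (the founder proposes): the investor gets 23 if talks fail, so the founder offers 23 and keeps 57.
Round 3 (the investor proposes): rejecting gives the founder an expected 0.6 × 57 + 0.4 × 9 = 37.8, so the investor offers 37.8, keeping 42.2.
Round 2 (the founder proposes): rejecting gives the investor an expected 0.6 × 42.2 + 0.4 × 23 = 34.52. The founder offers 34.52 and keeps 80 − 34.52 = 45.48.
Round 1 (the investor proposes): rejecting gives the founder an expected 0.6 × 45.48 + 0.4 × 9 = 30.888, so the investor offers 30.888, keeping 49.112.

30.89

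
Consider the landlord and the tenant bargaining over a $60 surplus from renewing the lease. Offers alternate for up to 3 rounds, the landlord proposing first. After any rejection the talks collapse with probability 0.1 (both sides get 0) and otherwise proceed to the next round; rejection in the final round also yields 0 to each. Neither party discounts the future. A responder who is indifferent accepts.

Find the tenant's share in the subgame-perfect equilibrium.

By backward induction:
Round 3 (the landlord proposes): the tenant will accept anything ≥ 0, so the landlord offers 0 and keeps 60.
Round 2 (the tenant proposes): rejecting gives the landlord an expected 0.9 × 60 = 54; the tenant offers that and keeps 6.
Round 1 (the landlord proposes): rejecting gives the tenant an expected 0.9 × 6 = 5.4. The landlord offers 5.4 and keeps 60 − 5.4 = 54.6.

5.4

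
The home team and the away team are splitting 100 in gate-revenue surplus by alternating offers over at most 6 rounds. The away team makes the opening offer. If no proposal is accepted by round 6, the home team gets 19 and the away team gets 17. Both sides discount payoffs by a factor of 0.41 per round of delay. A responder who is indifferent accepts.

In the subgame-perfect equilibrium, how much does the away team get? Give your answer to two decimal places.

Round 6 (the home team proposes): the away team gets 17 if talks fail, so the home team offers 17 and keeps 83.
Round 5 (the away team proposes): the home team can get 83 next round, worth 0.41 × 83 = 34.03 now. The away team offers 34.03 and keeps 100 − 34.03 = 65.97.
Round 4 (the home team proposes): the away team can get 65.97 next round, worth 0.41 × 65.97 = 27.0477 now; the home team offers that and keeps 72.9523.
Round 3 (the away team proposes): the home team can get 72.9523 next round, worth 0.41 × 72.9523 = 29.910443 now. The away team offers 29.910443 and keeps 100 − 29.910443 = 70.089557.
Round 2 (the home team proposes): the away team can get 70.089557 next round, worth 0.41 × 70.089557 = 28.73671837 now; the home team offers that and keeps 71.26328163.
Round 1 (the away team proposes): the home team can get 71.26328163 next round, worth 0.41 × 71.26328163 = 29.2179454683 now, so the away team offers 29.2179454683, keeping 70.7820545317.

70.78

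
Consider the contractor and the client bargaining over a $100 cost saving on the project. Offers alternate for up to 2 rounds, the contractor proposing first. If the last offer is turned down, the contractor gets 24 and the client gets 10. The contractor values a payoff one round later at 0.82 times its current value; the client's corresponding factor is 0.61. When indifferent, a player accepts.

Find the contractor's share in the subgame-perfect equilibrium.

53.64

Round 2 (the client proposes): the contractor gets 24 if talks fail, so the client offers 24 and keeps 76.
Round 1 (the contractor proposes): the client can get 76 next round, worth 0.61 × 76 = 46.36 now; the contractor offers that and keeps 53.64.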